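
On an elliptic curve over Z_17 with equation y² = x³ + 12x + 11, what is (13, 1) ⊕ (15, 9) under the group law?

(13, 1) + (15, 9). λ = (9 - 1)/(15 - 13) ≡ 8/2 mod 17. 2⁻¹ ≡ 9 (mod 17) since 2·9 = 18 ≡ 1, so λ ≡ 4.
  x = λ² - 13 - 15 = 16 - 28 ≡ 5; y = λ·(13 - 5) - 1 ≡ 14. → (5, 14)

(5, 14)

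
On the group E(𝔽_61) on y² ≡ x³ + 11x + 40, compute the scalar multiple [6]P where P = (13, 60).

(50, 28)

Repeated addition: build up to 6P.
2P: tangent at (13, 60): λ = (3·13² + 11)/(2·60) ≡ 30/59. 59⁻¹ ≡ 30 (mod 61), so λ ≡ 30·30 ≡ 46.
  x = λ² - 13 - 13 = 2116 - 26 ≡ 16; y = λ·(13 - 16) - 60 ≡ 46. → (16, 46)
3P: (16, 46) + (13, 60). λ = (60 - 46)/(13 - 16) ≡ 14/58 mod 61. 58⁻¹ ≡ 20 (mod 61) since 58·20 = 1160 ≡ 1, so λ ≡ 36.
  x = λ² - 16 - 13 = 1296 - 29 ≡ 47; y = λ·(16 - 47) - 46 ≡ 58. → (47, 58)
4P: (47, 58) + (13, 60). λ = (60 - 58)/(13 - 47) ≡ 2/27 mod 61. 27⁻¹ ≡ 52 (mod 61), so λ ≡ 43.
  x = λ² - 47 - 13 = 1849 - 60 ≡ 20; y = λ·(47 - 20) - 58 ≡ 5. → (20, 5)
5P: (20, 5) + (13, 60). λ = (60 - 5)/(13 - 20) ≡ 55/54 mod 61. 54⁻¹ ≡ 26 (mod 61) since 54·26 = 1404 ≡ 1, so λ ≡ 27.
  x = λ² - 20 - 13 = 729 - 33 ≡ 25; y = λ·(20 - 25) - 5 ≡ 43. → (25, 43)
6P: (25, 43) + (13, 60). λ = (60 - 43)/(13 - 25) ≡ 17/49 mod 61. 49⁻¹ ≡ 5 (mod 61), so λ ≡ 24.
  x = λ² - 25 - 13 = 576 - 38 ≡ 50; y = λ·(25 - 50) - 43 ≡ 28. → (50, 28)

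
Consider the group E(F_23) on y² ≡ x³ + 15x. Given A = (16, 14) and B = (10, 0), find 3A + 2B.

(13, 0)

First 3A:
Repeated addition: build up to 3A.
2A: tangent at (16, 14): λ = (3·16² + 15)/(2·14) ≡ 1/5. 5⁻¹ ≡ 14 (mod 23), so λ ≡ 1·14 ≡ 14.
  x = λ² - 16 - 16 = 196 - 32 ≡ 3; y = λ·(16 - 3) - 14 ≡ 7. → (3, 7)
3A: (3, 7) + (16, 14). λ = (14 - 7)/(16 - 3) ≡ 7/13 mod 23. 13⁻¹ ≡ 16 (mod 23), so λ ≡ 20.
  x = λ² - 3 - 16 = 400 - 19 ≡ 13; y = λ·(3 - 13) - 7 ≡ 0. → (13, 0)
3A = (13, 0).
Next 2B:
Repeated addition: build up to 2B.
2B: (10, 0) + (10, 0): same x and y₁ ≡ -y₂, so the sum is 𝒪.
2B = 𝒪.
Finally 3A + 2B:
(13, 0) + 𝒪 = (13, 0) (identity).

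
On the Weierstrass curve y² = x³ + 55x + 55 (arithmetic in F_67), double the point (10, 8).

tangent at (10, 8): λ = (3·10² + 55)/(2·8) ≡ 20/16. 16⁻¹ ≡ 21 (mod 67), so λ ≡ 20·21 ≡ 18.
  x = λ² - 10 - 10 = 324 - 20 ≡ 36; y = λ·(10 - 36) - 8 ≡ 60. → (36, 60)

(36, 60)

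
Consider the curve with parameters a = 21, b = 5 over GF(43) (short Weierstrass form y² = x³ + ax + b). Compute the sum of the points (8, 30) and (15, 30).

(20, 13)

(8, 30) + (15, 30). λ = (30 - 30)/(15 - 8) ≡ 0/7 mod 43. 7⁻¹ ≡ 37 (mod 43) since 7·37 = 259 ≡ 1, so λ ≡ 0.
  x = λ² - 8 - 15 = 0 - 23 ≡ 20; y = λ·(8 - 20) - 30 ≡ 13. → (20, 13)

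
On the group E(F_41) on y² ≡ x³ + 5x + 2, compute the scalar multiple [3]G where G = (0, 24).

(38, 40)

Repeated addition: build up to 3G.
2G: tangent at (0, 24): λ = (3·0² + 5)/(2·24) ≡ 5/7. 7⁻¹ ≡ 6 (mod 41) since 7·6 = 42 ≡ 1, so λ ≡ 5·6 ≡ 30.
  x = λ² - 0 - 0 = 900 - 0 ≡ 39; y = λ·(0 - 39) - 24 ≡ 36. → (39, 36)
3G: (39, 36) + (0, 24). λ = (24 - 36)/(0 - 39) ≡ 29/2 mod 41. 2⁻¹ ≡ 21 (mod 41), so λ ≡ 35.
  x = λ² - 39 - 0 = 1225 - 39 ≡ 38; y = λ·(39 - 38) - 36 ≡ 40. → (38, 40)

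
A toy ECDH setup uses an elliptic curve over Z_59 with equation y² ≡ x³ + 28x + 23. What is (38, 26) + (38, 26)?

tangent at (38, 26): λ = (3·38² + 28)/(2·26) ≡ 53/52. 52⁻¹ ≡ 42 (mod 59), so λ ≡ 53·42 ≡ 43.
  x = λ² - 38 - 38 = 1849 - 76 ≡ 3; y = λ·(38 - 3) - 26 ≡ 4. → (3, 4)

(3, 4)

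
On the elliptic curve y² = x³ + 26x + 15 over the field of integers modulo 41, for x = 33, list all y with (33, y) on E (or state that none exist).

19, 22

x³ + 26x + 15 = 36810 ≡ 33 (mod 41).
Square roots of 33 mod 41: 19 and 22 (since 19² = 361 ≡ 33).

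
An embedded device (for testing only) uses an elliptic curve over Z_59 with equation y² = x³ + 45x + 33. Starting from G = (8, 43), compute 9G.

Double-and-add on 9 = (1001)₂. Start with G = (8, 43) for the leading 1-bit.
double: tangent at (8, 43): λ = (3·8² + 45)/(2·43) ≡ 1/27. 27⁻¹ ≡ 35 (mod 59), so λ ≡ 1·35 ≡ 35.
  x = λ² - 8 - 8 = 1225 - 16 ≡ 29; y = λ·(8 - 29) - 43 ≡ 48. → (29, 48)
double: tangent at (29, 48): λ = (3·29² + 45)/(2·48) ≡ 31/37. 37⁻¹ ≡ 8 (mod 59), so λ ≡ 31·8 ≡ 12.
  x = λ² - 29 - 29 = 144 - 58 ≡ 27; y = λ·(29 - 27) - 48 ≡ 35. → (27, 35)
double: tangent at (27, 35): λ = (3·27² + 45)/(2·35) ≡ 49/11. 11⁻¹ ≡ 43 (mod 59) since 11·43 = 473 ≡ 1, so λ ≡ 49·43 ≡ 42.
  x = λ² - 27 - 27 = 1764 - 54 ≡ 58; y = λ·(27 - 58) - 35 ≡ 20. → (58, 20)
add G: (58, 20) + (8, 43). λ = (43 - 20)/(8 - 58) ≡ 23/9 mod 59. 9⁻¹ ≡ 46 (mod 59) since 9·46 = 414 ≡ 1, so λ ≡ 55.
  x = λ² - 58 - 8 = 3025 - 66 ≡ 9; y = λ·(58 - 9) - 20 ≡ 20. → (9, 20)

(9, 20)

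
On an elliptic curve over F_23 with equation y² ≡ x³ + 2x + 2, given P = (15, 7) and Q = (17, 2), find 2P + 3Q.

(0, 18)

First 2P:
Repeated addition: build up to 2P.
2P: tangent at (15, 7): λ = (3·15² + 2)/(2·7) ≡ 10/14. 14⁻¹ ≡ 5 (mod 23), so λ ≡ 10·5 ≡ 4.
  x = λ² - 15 - 15 = 16 - 30 ≡ 9; y = λ·(15 - 9) - 7 ≡ 17. → (9, 17)
2P = (9, 17).
Next 3Q:
Repeated addition: build up to 3Q.
2Q: tangent at (17, 2): λ = (3·17² + 2)/(2·2) ≡ 18/4. 4⁻¹ ≡ 6 (mod 23), so λ ≡ 18·6 ≡ 16.
  x = λ² - 17 - 17 = 256 - 34 ≡ 15; y = λ·(17 - 15) - 2 ≡ 7. → (15, 7)
3Q: (15, 7) + (17, 2). λ = (2 - 7)/(17 - 15) ≡ 18/2 mod 23. 2⁻¹ ≡ 12 (mod 23) since 2·12 = 24 ≡ 1, so λ ≡ 9.
  x = λ² - 15 - 17 = 81 - 32 ≡ 3; y = λ·(15 - 3) - 7 ≡ 9. → (3, 9)
3Q = (3, 9).
Finally 2P + 3Q:
(9, 17) + (3, 9). λ = (9 - 17)/(3 - 9) ≡ 15/17 mod 23. 17⁻¹ ≡ 19 (mod 23), so λ ≡ 9.
  x = λ² - 9 - 3 = 81 - 12 ≡ 0; y = λ·(9 - 0) - 17 ≡ 18. → (0, 18)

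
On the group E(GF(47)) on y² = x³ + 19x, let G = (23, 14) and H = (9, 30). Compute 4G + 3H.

(9, 17)

First 4G:
Repeated addition: build up to 4G.
2G: tangent at (23, 14): λ = (3·23² + 19)/(2·14) ≡ 8/28. 28⁻¹ ≡ 42 (mod 47), so λ ≡ 8·42 ≡ 7.
  x = λ² - 23 - 23 = 49 - 46 ≡ 3; y = λ·(23 - 3) - 14 ≡ 32. → (3, 32)
3G: (3, 32) + (23, 14). λ = (14 - 32)/(23 - 3) ≡ 29/20 mod 47. 20⁻¹ ≡ 40 (mod 47), so λ ≡ 32.
  x = λ² - 3 - 23 = 1024 - 26 ≡ 11; y = λ·(3 - 11) - 32 ≡ 41. → (11, 41)
4G: (11, 41) + (23, 14). λ = (14 - 41)/(23 - 11) ≡ 20/12 mod 47. 12⁻¹ ≡ 4 (mod 47), so λ ≡ 33.
  x = λ² - 11 - 23 = 1089 - 34 ≡ 21; y = λ·(11 - 21) - 41 ≡ 5. → (21, 5)
4G = (21, 5).
Next 3H:
Repeated addition: build up to 3H.
2H: tangent at (9, 30): λ = (3·9² + 19)/(2·30) ≡ 27/13. 13⁻¹ ≡ 29 (mod 47) since 13·29 = 377 ≡ 1, so λ ≡ 27·29 ≡ 31.
  x = λ² - 9 - 9 = 961 - 18 ≡ 3; y = λ·(9 - 3) - 30 ≡ 15. → (3, 15)
3H: (3, 15) + (9, 30). λ = (30 - 15)/(9 - 3) ≡ 15/6 mod 47. 6⁻¹ ≡ 8 (mod 47), so λ ≡ 26.
  x = λ² - 3 - 9 = 676 - 12 ≡ 6; y = λ·(3 - 6) - 15 ≡ 1. → (6, 1)
3H = (6, 1).
Finally 4G + 3H:
(21, 5) + (6, 1). λ = (1 - 5)/(6 - 21) ≡ 43/32 mod 47. 32⁻¹ ≡ 25 (mod 47), so λ ≡ 41.
  x = λ² - 21 - 6 = 1681 - 27 ≡ 9; y = λ·(21 - 9) - 5 ≡ 17. → (9, 17)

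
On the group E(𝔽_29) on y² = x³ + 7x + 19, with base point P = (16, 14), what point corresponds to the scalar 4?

(10, 25)

Repeated addition: build up to 4P.
2P: tangent at (16, 14): λ = (3·16² + 7)/(2·14) ≡ 21/28. 28⁻¹ ≡ 28 (mod 29), so λ ≡ 21·28 ≡ 8.
  x = λ² - 16 - 16 = 64 - 32 ≡ 3; y = λ·(16 - 3) - 14 ≡ 3. → (3, 3)
3P: (3, 3) + (16, 14). λ = (14 - 3)/(16 - 3) ≡ 11/13 mod 29. 13⁻¹ ≡ 9 (mod 29) since 13·9 = 117 ≡ 1, so λ ≡ 12.
  x = λ² - 3 - 16 = 144 - 19 ≡ 9; y = λ·(3 - 9) - 3 ≡ 12. → (9, 12)
4P: (9, 12) + (16, 14). λ = (14 - 12)/(16 - 9) ≡ 2/7 mod 29. 7⁻¹ ≡ 25 (mod 29), so λ ≡ 21.
  x = λ² - 9 - 16 = 441 - 25 ≡ 10; y = λ·(9 - 10) - 12 ≡ 25. → (10, 25)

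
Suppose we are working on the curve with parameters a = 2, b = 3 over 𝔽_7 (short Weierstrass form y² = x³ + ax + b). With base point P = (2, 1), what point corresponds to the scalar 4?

Double-and-add on 4 = (100)₂. Start with P = (2, 1) for the leading 1-bit.
double: tangent at (2, 1): λ = (3·2² + 2)/(2·1) ≡ 0/2. 2⁻¹ ≡ 4 (mod 7) since 2·4 = 8 ≡ 1, so λ ≡ 0·4 ≡ 0.
  x = λ² - 2 - 2 = 0 - 4 ≡ 3; y = λ·(2 - 3) - 1 ≡ 6. → (3, 6)
double: tangent at (3, 6): λ = (3·3² + 2)/(2·6) ≡ 1/5. 5⁻¹ ≡ 3 (mod 7), so λ ≡ 1·3 ≡ 3.
  x = λ² - 3 - 3 = 9 - 6 ≡ 3; y = λ·(3 - 3) - 6 ≡ 1. → (3, 1)

(3, 1)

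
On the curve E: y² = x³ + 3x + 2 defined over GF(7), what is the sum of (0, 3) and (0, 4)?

O

The two points share x = 0 and their y-coordinates satisfy 3 + 4 ≡ 0 (mod 7), so they are inverses. Their sum is O.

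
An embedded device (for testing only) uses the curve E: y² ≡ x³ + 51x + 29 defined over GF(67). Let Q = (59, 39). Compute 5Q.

Repeated addition: build up to 5Q.
2Q: tangent at (59, 39): λ = (3·59² + 51)/(2·39) ≡ 42/11. 11⁻¹ ≡ 61 (mod 67), so λ ≡ 42·61 ≡ 16.
  x = λ² - 59 - 59 = 256 - 118 ≡ 4; y = λ·(59 - 4) - 39 ≡ 37. → (4, 37)
3Q: (4, 37) + (59, 39). λ = (39 - 37)/(59 - 4) ≡ 2/55 mod 67. 55⁻¹ ≡ 39 (mod 67) since 55·39 = 2145 ≡ 1, so λ ≡ 11.
  x = λ² - 4 - 59 = 121 - 63 ≡ 58; y = λ·(4 - 58) - 37 ≡ 39. → (58, 39)
4Q: (58, 39) + (59, 39). λ = (39 - 39)/(59 - 58) ≡ 0/1 mod 67. 1⁻¹ ≡ 1 (mod 67) since 1·1 = 1 ≡ 1, so λ ≡ 0.
  x = λ² - 58 - 59 = 0 - 117 ≡ 17; y = λ·(58 - 17) - 39 ≡ 28. → (17, 28)
5Q: (17, 28) + (59, 39). λ = (39 - 28)/(59 - 17) ≡ 11/42 mod 67. 42⁻¹ ≡ 8 (mod 67), so λ ≡ 21.
  x = λ² - 17 - 59 = 441 - 76 ≡ 30; y = λ·(17 - 30) - 28 ≡ 34. → (30, 34)

(30, 34)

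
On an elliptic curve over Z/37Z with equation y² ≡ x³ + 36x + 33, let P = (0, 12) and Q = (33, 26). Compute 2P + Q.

First 2P:
Repeated addition: build up to 2P.
2P: tangent at (0, 12): λ = (3·0² + 36)/(2·12) ≡ 36/24. 24⁻¹ ≡ 17 (mod 37) since 24·17 = 408 ≡ 1, so λ ≡ 36·17 ≡ 20.
  x = λ² - 0 - 0 = 400 - 0 ≡ 30; y = λ·(0 - 30) - 12 ≡ 17. → (30, 17)
2P = (30, 17).
Finally 2P + Q:
(30, 17) + (33, 26). λ = (26 - 17)/(33 - 30) ≡ 9/3 mod 37. 3⁻¹ ≡ 25 (mod 37), so λ ≡ 3.
  x = λ² - 30 - 33 = 9 - 63 ≡ 20; y = λ·(30 - 20) - 17 ≡ 13. → (20, 13)

(20, 13)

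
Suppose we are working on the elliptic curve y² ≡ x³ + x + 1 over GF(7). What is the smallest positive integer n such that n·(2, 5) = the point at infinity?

5

2P: tangent at (2, 5): λ = (3·2² + 1)/(2·5) ≡ 6/3. 3⁻¹ ≡ 5 (mod 7), so λ ≡ 6·5 ≡ 2.
  x = λ² - 2 - 2 = 4 - 4 ≡ 0; y = λ·(2 - 0) - 5 ≡ 6. → (0, 6)
3P: (0, 6) + (2, 5). λ = (5 - 6)/(2 - 0) ≡ 6/2 mod 7. 2⁻¹ ≡ 4 (mod 7), so λ ≡ 3.
  x = λ² - 0 - 2 = 9 - 2 ≡ 0; y = λ·(0 - 0) - 6 ≡ 1. → (0, 1)
4P: (0, 1) + (2, 5). λ = (5 - 1)/(2 - 0) ≡ 4/2 mod 7. 2⁻¹ ≡ 4 (mod 7), so λ ≡ 2.
  x = λ² - 0 - 2 = 4 - 2 ≡ 2; y = λ·(0 - 2) - 1 ≡ 2. → (2, 2)
5P: (2, 2) + (2, 5): same x and y₁ ≡ -y₂, so the sum is the point at infinity.
5P = the point at infinity, so the order is 5.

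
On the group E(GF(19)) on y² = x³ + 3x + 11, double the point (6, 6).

tangent at (6, 6): λ = (3·6² + 3)/(2·6) ≡ 16/12. 12⁻¹ ≡ 8 (mod 19) since 12·8 = 96 ≡ 1, so λ ≡ 16·8 ≡ 14.
  x = λ² - 6 - 6 = 196 - 12 ≡ 13; y = λ·(6 - 13) - 6 ≡ 10. → (13, 10)

(13, 10)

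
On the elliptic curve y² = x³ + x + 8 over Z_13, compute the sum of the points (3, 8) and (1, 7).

(6, 10)

(3, 8) + (1, 7). λ = (7 - 8)/(1 - 3) ≡ 12/11 mod 13. 11⁻¹ ≡ 6 (mod 13) since 11·6 = 66 ≡ 1, so λ ≡ 7.
  x = λ² - 3 - 1 = 49 - 4 ≡ 6; y = λ·(3 - 6) - 8 ≡ 10. → (6, 10)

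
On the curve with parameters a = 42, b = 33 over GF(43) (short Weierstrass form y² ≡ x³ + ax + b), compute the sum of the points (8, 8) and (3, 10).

(8, 8) + (3, 10). λ = (10 - 8)/(3 - 8) ≡ 2/38 mod 43. 38⁻¹ ≡ 17 (mod 43) since 38·17 = 646 ≡ 1, so λ ≡ 34.
  x = λ² - 8 - 3 = 1156 - 11 ≡ 27; y = λ·(8 - 27) - 8 ≡ 34. → (27, 34)

(27, 34)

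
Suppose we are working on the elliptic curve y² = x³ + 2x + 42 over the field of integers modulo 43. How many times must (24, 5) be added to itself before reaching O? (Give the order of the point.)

8

2P: tangent at (24, 5): λ = (3·24² + 2)/(2·5) ≡ 10/10. 10⁻¹ ≡ 13 (mod 43), so λ ≡ 10·13 ≡ 1.
  x = λ² - 24 - 24 = 1 - 48 ≡ 39; y = λ·(24 - 39) - 5 ≡ 23. → (39, 23)
3P: (39, 23) + (24, 5). λ = (5 - 23)/(24 - 39) ≡ 25/28 mod 43. 28⁻¹ ≡ 20 (mod 43) since 28·20 = 560 ≡ 1, so λ ≡ 27.
  x = λ² - 39 - 24 = 729 - 63 ≡ 21; y = λ·(39 - 21) - 23 ≡ 33. → (21, 33)
4P: (21, 33) + (24, 5). λ = (5 - 33)/(24 - 21) ≡ 15/3 mod 43. 3⁻¹ ≡ 29 (mod 43) since 3·29 = 87 ≡ 1, so λ ≡ 5.
  x = λ² - 21 - 24 = 25 - 45 ≡ 23; y = λ·(21 - 23) - 33 ≡ 0. → (23, 0)
5P: (23, 0) + (24, 5). λ = (5 - 0)/(24 - 23) ≡ 5/1 mod 43. 1⁻¹ ≡ 1 (mod 43) since 1·1 = 1 ≡ 1, so λ ≡ 5.
  x = λ² - 23 - 24 = 25 - 47 ≡ 21; y = λ·(23 - 21) - 0 ≡ 10. → (21, 10)
6P: (21, 10) + (24, 5). λ = (5 - 10)/(24 - 21) ≡ 38/3 mod 43. 3⁻¹ ≡ 29 (mod 43), so λ ≡ 27.
  x = λ² - 21 - 24 = 729 - 45 ≡ 39; y = λ·(21 - 39) - 10 ≡ 20. → (39, 20)
7P: (39, 20) + (24, 5). λ = (5 - 20)/(24 - 39) ≡ 28/28 mod 43. 28⁻¹ ≡ 20 (mod 43), so λ ≡ 1.
  x = λ² - 39 - 24 = 1 - 63 ≡ 24; y = λ·(39 - 24) - 20 ≡ 38. → (24, 38)
8P: (24, 38) + (24, 5): same x and y₁ ≡ -y₂, so the sum is O.
8P = O, so the order is 8.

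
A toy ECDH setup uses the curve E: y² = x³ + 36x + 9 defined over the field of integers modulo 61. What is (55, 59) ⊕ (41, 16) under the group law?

(4, 41)

(55, 59) + (41, 16). λ = (16 - 59)/(41 - 55) ≡ 18/47 mod 61. 47⁻¹ ≡ 13 (mod 61) since 47·13 = 611 ≡ 1, so λ ≡ 51.
  x = λ² - 55 - 41 = 2601 - 96 ≡ 4; y = λ·(55 - 4) - 59 ≡ 41. → (4, 41)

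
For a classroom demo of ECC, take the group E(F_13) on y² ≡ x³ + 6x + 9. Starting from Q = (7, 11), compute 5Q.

(8, 7)

Double-and-add on 5 = (101)₂. Start with Q = (7, 11) for the leading 1-bit.
double: tangent at (7, 11): λ = (3·7² + 6)/(2·11) ≡ 10/9. 9⁻¹ ≡ 3 (mod 13) since 9·3 = 27 ≡ 1, so λ ≡ 10·3 ≡ 4.
  x = λ² - 7 - 7 = 16 - 14 ≡ 2; y = λ·(7 - 2) - 11 ≡ 9. → (2, 9)
double: tangent at (2, 9): λ = (3·2² + 6)/(2·9) ≡ 5/5. 5⁻¹ ≡ 8 (mod 13), so λ ≡ 5·8 ≡ 1.
  x = λ² - 2 - 2 = 1 - 4 ≡ 10; y = λ·(2 - 10) - 9 ≡ 9. → (10, 9)
add Q: (10, 9) + (7, 11). λ = (11 - 9)/(7 - 10) ≡ 2/10 mod 13. 10⁻¹ ≡ 4 (mod 13), so λ ≡ 8.
  x = λ² - 10 - 7 = 64 - 17 ≡ 8; y = λ·(10 - 8) - 9 ≡ 7. → (8, 7)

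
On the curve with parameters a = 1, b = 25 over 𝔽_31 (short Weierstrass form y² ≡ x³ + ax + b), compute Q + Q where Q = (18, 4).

tangent at (18, 4): λ = (3·18² + 1)/(2·4) ≡ 12/8. 8⁻¹ ≡ 4 (mod 31) since 8·4 = 32 ≡ 1, so λ ≡ 12·4 ≡ 17.
  x = λ² - 18 - 18 = 289 - 36 ≡ 5; y = λ·(18 - 5) - 4 ≡ 0. → (5, 0)

(5, 0)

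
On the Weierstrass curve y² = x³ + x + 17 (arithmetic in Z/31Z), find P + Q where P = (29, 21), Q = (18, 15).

(3, 27)

(29, 21) + (18, 15). λ = (15 - 21)/(18 - 29) ≡ 25/20 mod 31. 20⁻¹ ≡ 14 (mod 31), so λ ≡ 9.
  x = λ² - 29 - 18 = 81 - 47 ≡ 3; y = λ·(29 - 3) - 21 ≡ 27. → (3, 27)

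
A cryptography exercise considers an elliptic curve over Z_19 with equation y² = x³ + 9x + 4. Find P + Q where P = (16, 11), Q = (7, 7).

(16, 11) + (7, 7). λ = (7 - 11)/(7 - 16) ≡ 15/10 mod 19. 10⁻¹ ≡ 2 (mod 19), so λ ≡ 11.
  x = λ² - 16 - 7 = 121 - 23 ≡ 3; y = λ·(16 - 3) - 11 ≡ 18. → (3, 18)

(3, 18)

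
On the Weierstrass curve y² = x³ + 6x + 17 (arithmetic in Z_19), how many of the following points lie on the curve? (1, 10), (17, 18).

(1, 10): 10² ≡ 5, rhs ≡ 5 → on.
(17, 18): 18² ≡ 1, rhs ≡ 16 → off.

1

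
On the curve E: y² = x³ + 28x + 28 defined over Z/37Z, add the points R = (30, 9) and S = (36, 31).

(30, 9) + (36, 31). λ = (31 - 9)/(36 - 30) ≡ 22/6 mod 37. 6⁻¹ ≡ 31 (mod 37), so λ ≡ 16.
  x = λ² - 30 - 36 = 256 - 66 ≡ 5; y = λ·(30 - 5) - 9 ≡ 21. → (5, 21)

(5, 21)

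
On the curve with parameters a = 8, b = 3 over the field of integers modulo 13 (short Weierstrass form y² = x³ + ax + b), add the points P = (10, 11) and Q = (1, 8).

(10, 11) + (1, 8). λ = (8 - 11)/(1 - 10) ≡ 10/4 mod 13. 4⁻¹ ≡ 10 (mod 13) since 4·10 = 40 ≡ 1, so λ ≡ 9.
  x = λ² - 10 - 1 = 81 - 11 ≡ 5; y = λ·(10 - 5) - 11 ≡ 8. → (5, 8)

(5, 8)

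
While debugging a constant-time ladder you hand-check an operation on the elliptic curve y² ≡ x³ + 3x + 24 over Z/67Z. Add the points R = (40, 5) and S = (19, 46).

(3, 44)

(40, 5) + (19, 46). λ = (46 - 5)/(19 - 40) ≡ 41/46 mod 67. 46⁻¹ ≡ 51 (mod 67), so λ ≡ 14.
  x = λ² - 40 - 19 = 196 - 59 ≡ 3; y = λ·(40 - 3) - 5 ≡ 44. → (3, 44)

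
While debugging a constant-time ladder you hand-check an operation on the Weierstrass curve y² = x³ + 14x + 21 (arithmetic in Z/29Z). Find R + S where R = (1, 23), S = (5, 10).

(1, 23) + (5, 10). λ = (10 - 23)/(5 - 1) ≡ 16/4 mod 29. 4⁻¹ ≡ 22 (mod 29), so λ ≡ 4.
  x = λ² - 1 - 5 = 16 - 6 ≡ 10; y = λ·(1 - 10) - 23 ≡ 28. → (10, 28)

(10, 28)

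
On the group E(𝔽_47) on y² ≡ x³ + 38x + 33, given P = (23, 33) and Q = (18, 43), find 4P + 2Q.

First 4P:
Double-and-add on 4 = (100)₂. Start with P = (23, 33) for the leading 1-bit.
double: tangent at (23, 33): λ = (3·23² + 38)/(2·33) ≡ 27/19. 19⁻¹ ≡ 5 (mod 47) since 19·5 = 95 ≡ 1, so λ ≡ 27·5 ≡ 41.
  x = λ² - 23 - 23 = 1681 - 46 ≡ 37; y = λ·(23 - 37) - 33 ≡ 4. → (37, 4)
double: tangent at (37, 4): λ = (3·37² + 38)/(2·4) ≡ 9/8. 8⁻¹ ≡ 6 (mod 47), so λ ≡ 9·6 ≡ 7.
  x = λ² - 37 - 37 = 49 - 74 ≡ 22; y = λ·(37 - 22) - 4 ≡ 7. → (22, 7)
4P = (22, 7).
Next 2Q:
Repeated addition: build up to 2Q.
2Q: tangent at (18, 43): λ = (3·18² + 38)/(2·43) ≡ 23/39. 39⁻¹ ≡ 41 (mod 47), so λ ≡ 23·41 ≡ 3.
  x = λ² - 18 - 18 = 9 - 36 ≡ 20; y = λ·(18 - 20) - 43 ≡ 45. → (20, 45)
2Q = (20, 45).
Finally 4P + 2Q:
(22, 7) + (20, 45). λ = (45 - 7)/(20 - 22) ≡ 38/45 mod 47. 45⁻¹ ≡ 23 (mod 47), so λ ≡ 28.
  x = λ² - 22 - 20 = 784 - 42 ≡ 37; y = λ·(22 - 37) - 7 ≡ 43. → (37, 43)

(37, 43)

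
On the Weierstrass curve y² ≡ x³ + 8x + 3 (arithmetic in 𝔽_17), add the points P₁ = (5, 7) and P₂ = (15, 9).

(12, 12)

(5, 7) + (15, 9). λ = (9 - 7)/(15 - 5) ≡ 2/10 mod 17. 10⁻¹ ≡ 12 (mod 17), so λ ≡ 7.
  x = λ² - 5 - 15 = 49 - 20 ≡ 12; y = λ·(5 - 12) - 7 ≡ 12. → (12, 12)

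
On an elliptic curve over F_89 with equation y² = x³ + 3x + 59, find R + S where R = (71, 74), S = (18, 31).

(71, 74) + (18, 31). λ = (31 - 74)/(18 - 71) ≡ 46/36 mod 89. 36⁻¹ ≡ 47 (mod 89), so λ ≡ 26.
  x = λ² - 71 - 18 = 676 - 89 ≡ 53; y = λ·(71 - 53) - 74 ≡ 38. → (53, 38)

(53, 38)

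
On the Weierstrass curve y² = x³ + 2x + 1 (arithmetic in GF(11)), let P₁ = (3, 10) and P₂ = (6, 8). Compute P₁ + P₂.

(3, 10) + (6, 8). λ = (8 - 10)/(6 - 3) ≡ 9/3 mod 11. 3⁻¹ ≡ 4 (mod 11), so λ ≡ 3.
  x = λ² - 3 - 6 = 9 - 9 ≡ 0; y = λ·(3 - 0) - 10 ≡ 10. → (0, 10)

(0, 10)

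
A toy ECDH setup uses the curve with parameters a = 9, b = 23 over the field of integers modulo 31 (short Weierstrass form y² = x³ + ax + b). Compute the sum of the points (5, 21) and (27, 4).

(5, 21) + (27, 4). λ = (4 - 21)/(27 - 5) ≡ 14/22 mod 31. 22⁻¹ ≡ 24 (mod 31), so λ ≡ 26.
  x = λ² - 5 - 27 = 676 - 32 ≡ 24; y = λ·(5 - 24) - 21 ≡ 12. → (24, 12)

(24, 12)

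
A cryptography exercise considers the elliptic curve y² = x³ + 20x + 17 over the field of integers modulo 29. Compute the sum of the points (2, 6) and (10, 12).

(2, 6) + (10, 12). λ = (12 - 6)/(10 - 2) ≡ 6/8 mod 29. 8⁻¹ ≡ 11 (mod 29), so λ ≡ 8.
  x = λ² - 2 - 10 = 64 - 12 ≡ 23; y = λ·(2 - 23) - 6 ≡ 0. → (23, 0)

(23, 0)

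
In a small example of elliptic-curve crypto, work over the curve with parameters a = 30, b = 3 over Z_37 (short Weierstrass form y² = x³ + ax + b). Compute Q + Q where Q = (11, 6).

tangent at (11, 6): λ = (3·11² + 30)/(2·6) ≡ 23/12. 12⁻¹ ≡ 34 (mod 37), so λ ≡ 23·34 ≡ 5.
  x = λ² - 11 - 11 = 25 - 22 ≡ 3; y = λ·(11 - 3) - 6 ≡ 34. → (3, 34)

(3, 34)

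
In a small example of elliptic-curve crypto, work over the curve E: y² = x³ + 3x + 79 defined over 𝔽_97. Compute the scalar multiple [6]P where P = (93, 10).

Double-and-add on 6 = (110)₂. Start with P = (93, 10) for the leading 1-bit.
double: tangent at (93, 10): λ = (3·93² + 3)/(2·10) ≡ 51/20. 20⁻¹ ≡ 34 (mod 97), so λ ≡ 51·34 ≡ 85.
  x = λ² - 93 - 93 = 7225 - 186 ≡ 55; y = λ·(93 - 55) - 10 ≡ 19. → (55, 19)
add P: (55, 19) + (93, 10). λ = (10 - 19)/(93 - 55) ≡ 88/38 mod 97. 38⁻¹ ≡ 23 (mod 97) since 38·23 = 874 ≡ 1, so λ ≡ 84.
  x = λ² - 55 - 93 = 7056 - 148 ≡ 21; y = λ·(55 - 21) - 19 ≡ 24. → (21, 24)
double: tangent at (21, 24): λ = (3·21² + 3)/(2·24) ≡ 65/48. 48⁻¹ ≡ 95 (mod 97), so λ ≡ 65·95 ≡ 64.
  x = λ² - 21 - 21 = 4096 - 42 ≡ 77; y = λ·(21 - 77) - 24 ≡ 78. → (77, 78)

(77, 78)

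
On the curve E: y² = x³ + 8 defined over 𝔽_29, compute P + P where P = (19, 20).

(11, 11)

tangent at (19, 20): λ = (3·19² + 0)/(2·20) ≡ 10/11. 11⁻¹ ≡ 8 (mod 29) since 11·8 = 88 ≡ 1, so λ ≡ 10·8 ≡ 22.
  x = λ² - 19 - 19 = 484 - 38 ≡ 11; y = λ·(19 - 11) - 20 ≡ 11. → (11, 11)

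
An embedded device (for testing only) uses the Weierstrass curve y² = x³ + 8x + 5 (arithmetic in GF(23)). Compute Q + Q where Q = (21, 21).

tangent at (21, 21): λ = (3·21² + 8)/(2·21) ≡ 20/19. 19⁻¹ ≡ 17 (mod 23) since 19·17 = 323 ≡ 1, so λ ≡ 20·17 ≡ 18.
  x = λ² - 21 - 21 = 324 - 42 ≡ 6; y = λ·(21 - 6) - 21 ≡ 19. → (6, 19)

(6, 19)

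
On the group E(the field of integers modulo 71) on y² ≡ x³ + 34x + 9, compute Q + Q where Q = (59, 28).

(39, 37)

tangent at (59, 28): λ = (3·59² + 34)/(2·28) ≡ 40/56. 56⁻¹ ≡ 52 (mod 71), so λ ≡ 40·52 ≡ 21.
  x = λ² - 59 - 59 = 441 - 118 ≡ 39; y = λ·(59 - 39) - 28 ≡ 37. → (39, 37)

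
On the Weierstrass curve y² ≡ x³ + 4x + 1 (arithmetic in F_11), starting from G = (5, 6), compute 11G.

Repeated addition: build up to 11G.
2G: tangent at (5, 6): λ = (3·5² + 4)/(2·6) ≡ 2/1. 1⁻¹ ≡ 1 (mod 11) since 1·1 = 1 ≡ 1, so λ ≡ 2·1 ≡ 2.
  x = λ² - 5 - 5 = 4 - 10 ≡ 5; y = λ·(5 - 5) - 6 ≡ 5. → (5, 5)
3G: (5, 5) + (5, 6): same x and y₁ ≡ -y₂, so the sum is ∞.
4G: ∞ + (5, 6) = (5, 6) (identity).
5G: tangent at (5, 6): λ = (3·5² + 4)/(2·6) ≡ 2/1. 1⁻¹ ≡ 1 (mod 11), so λ ≡ 2·1 ≡ 2.
  x = λ² - 5 - 5 = 4 - 10 ≡ 5; y = λ·(5 - 5) - 6 ≡ 5. → (5, 5)
6G: (5, 5) + (5, 6): same x and y₁ ≡ -y₂, so the sum is ∞.
7G: ∞ + (5, 6) = (5, 6) (identity).
8G: tangent at (5, 6): λ = (3·5² + 4)/(2·6) ≡ 2/1. 1⁻¹ ≡ 1 (mod 11) since 1·1 = 1 ≡ 1, so λ ≡ 2·1 ≡ 2.
  x = λ² - 5 - 5 = 4 - 10 ≡ 5; y = λ·(5 - 5) - 6 ≡ 5. → (5, 5)
9G: (5, 5) + (5, 6): same x and y₁ ≡ -y₂, so the sum is ∞.
10G: ∞ + (5, 6) = (5, 6) (identity).
11G: tangent at (5, 6): λ = (3·5² + 4)/(2·6) ≡ 2/1. 1⁻¹ ≡ 1 (mod 11), so λ ≡ 2·1 ≡ 2.
  x = λ² - 5 - 5 = 4 - 10 ≡ 5; y = λ·(5 - 5) - 6 ≡ 5. → (5, 5)

(5, 5)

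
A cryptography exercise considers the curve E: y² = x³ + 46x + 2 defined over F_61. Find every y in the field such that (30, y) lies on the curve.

x³ + 46x + 2 = 28382 ≡ 17 (mod 61).
17 is a non-residue mod 61; no y exists.

none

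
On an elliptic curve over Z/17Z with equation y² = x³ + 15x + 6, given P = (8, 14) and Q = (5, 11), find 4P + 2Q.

First 4P:
Repeated addition: build up to 4P.
2P: tangent at (8, 14): λ = (3·8² + 15)/(2·14) ≡ 3/11. 11⁻¹ ≡ 14 (mod 17), so λ ≡ 3·14 ≡ 8.
  x = λ² - 8 - 8 = 64 - 16 ≡ 14; y = λ·(8 - 14) - 14 ≡ 6. → (14, 6)
3P: (14, 6) + (8, 14). λ = (14 - 6)/(8 - 14) ≡ 8/11 mod 17. 11⁻¹ ≡ 14 (mod 17), so λ ≡ 10.
  x = λ² - 14 - 8 = 100 - 22 ≡ 10; y = λ·(14 - 10) - 6 ≡ 0. → (10, 0)
4P: (10, 0) + (8, 14). λ = (14 - 0)/(8 - 10) ≡ 14/15 mod 17. 15⁻¹ ≡ 8 (mod 17) since 15·8 = 120 ≡ 1, so λ ≡ 10.
  x = λ² - 10 - 8 = 100 - 18 ≡ 14; y = λ·(10 - 14) - 0 ≡ 11. → (14, 11)
4P = (14, 11).
Next 2Q:
Repeated addition: build up to 2Q.
2Q: tangent at (5, 11): λ = (3·5² + 15)/(2·11) ≡ 5/5. 5⁻¹ ≡ 7 (mod 17) since 5·7 = 35 ≡ 1, so λ ≡ 5·7 ≡ 1.
  x = λ² - 5 - 5 = 1 - 10 ≡ 8; y = λ·(5 - 8) - 11 ≡ 3. → (8, 3)
2Q = (8, 3).
Finally 4P + 2Q:
(14, 11) + (8, 3). λ = (3 - 11)/(8 - 14) ≡ 9/11 mod 17. 11⁻¹ ≡ 14 (mod 17) since 11·14 = 154 ≡ 1, so λ ≡ 7.
  x = λ² - 14 - 8 = 49 - 22 ≡ 10; y = λ·(14 - 10) - 11 ≡ 0. → (10, 0)

(10, 0)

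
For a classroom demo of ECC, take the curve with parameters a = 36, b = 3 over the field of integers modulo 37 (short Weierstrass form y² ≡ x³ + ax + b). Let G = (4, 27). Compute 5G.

(5, 7)

Double-and-add on 5 = (101)₂. Start with G = (4, 27) for the leading 1-bit.
double: tangent at (4, 27): λ = (3·4² + 36)/(2·27) ≡ 10/17. 17⁻¹ ≡ 24 (mod 37) since 17·24 = 408 ≡ 1, so λ ≡ 10·24 ≡ 18.
  x = λ² - 4 - 4 = 324 - 8 ≡ 20; y = λ·(4 - 20) - 27 ≡ 18. → (20, 18)
double: tangent at (20, 18): λ = (3·20² + 36)/(2·18) ≡ 15/36. 36⁻¹ ≡ 36 (mod 37) since 36·36 = 1296 ≡ 1, so λ ≡ 15·36 ≡ 22.
  x = λ² - 20 - 20 = 484 - 40 ≡ 0; y = λ·(20 - 0) - 18 ≡ 15. → (0, 15)
add G: (0, 15) + (4, 27). λ = (27 - 15)/(4 - 0) ≡ 12/4 mod 37. 4⁻¹ ≡ 28 (mod 37), so λ ≡ 3.
  x = λ² - 0 - 4 = 9 - 4 ≡ 5; y = λ·(0 - 5) - 15 ≡ 7. → (5, 7)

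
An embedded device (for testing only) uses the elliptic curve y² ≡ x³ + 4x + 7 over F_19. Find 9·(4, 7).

Write Q = (4, 7).
Repeated addition: build up to 9Q.
2Q: tangent at (4, 7): λ = (3·4² + 4)/(2·7) ≡ 14/14. 14⁻¹ ≡ 15 (mod 19), so λ ≡ 14·15 ≡ 1.
  x = λ² - 4 - 4 = 1 - 8 ≡ 12; y = λ·(4 - 12) - 7 ≡ 4. → (12, 4)
3Q: (12, 4) + (4, 7). λ = (7 - 4)/(4 - 12) ≡ 3/11 mod 19. 11⁻¹ ≡ 7 (mod 19), so λ ≡ 2.
  x = λ² - 12 - 4 = 4 - 16 ≡ 7; y = λ·(12 - 7) - 4 ≡ 6. → (7, 6)
4Q: (7, 6) + (4, 7). λ = (7 - 6)/(4 - 7) ≡ 1/16 mod 19. 16⁻¹ ≡ 6 (mod 19) since 16·6 = 96 ≡ 1, so λ ≡ 6.
  x = λ² - 7 - 4 = 36 - 11 ≡ 6; y = λ·(7 - 6) - 6 ≡ 0. → (6, 0)
5Q: (6, 0) + (4, 7). λ = (7 - 0)/(4 - 6) ≡ 7/17 mod 19. 17⁻¹ ≡ 9 (mod 19), so λ ≡ 6.
  x = λ² - 6 - 4 = 36 - 10 ≡ 7; y = λ·(6 - 7) - 0 ≡ 13. → (7, 13)
6Q: (7, 13) + (4, 7). λ = (7 - 13)/(4 - 7) ≡ 13/16 mod 19. 16⁻¹ ≡ 6 (mod 19), so λ ≡ 2.
  x = λ² - 7 - 4 = 4 - 11 ≡ 12; y = λ·(7 - 12) - 13 ≡ 15. → (12, 15)
7Q: (12, 15) + (4, 7). λ = (7 - 15)/(4 - 12) ≡ 11/11 mod 19. 11⁻¹ ≡ 7 (mod 19), so λ ≡ 1.
  x = λ² - 12 - 4 = 1 - 16 ≡ 4; y = λ·(12 - 4) - 15 ≡ 12. → (4, 12)
8Q: (4, 12) + (4, 7): same x and y₁ ≡ -y₂, so the sum is 𝒪.
9Q: 𝒪 + (4, 7) = (4, 7) (identity).

(4, 7)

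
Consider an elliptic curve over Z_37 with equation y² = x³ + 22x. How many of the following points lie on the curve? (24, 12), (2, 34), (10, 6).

(24, 12): 12² ≡ 33, rhs ≡ 33 → on.
(2, 34): 34² ≡ 9, rhs ≡ 15 → off.
(10, 6): 6² ≡ 36, rhs ≡ 36 → on.

2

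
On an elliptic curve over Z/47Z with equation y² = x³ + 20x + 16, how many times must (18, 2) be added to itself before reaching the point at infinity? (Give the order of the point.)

2P: tangent at (18, 2): λ = (3·18² + 20)/(2·2) ≡ 5/4. 4⁻¹ ≡ 12 (mod 47) since 4·12 = 48 ≡ 1, so λ ≡ 5·12 ≡ 13.
  x = λ² - 18 - 18 = 169 - 36 ≡ 39; y = λ·(18 - 39) - 2 ≡ 7. → (39, 7)
3P: (39, 7) + (18, 2). λ = (2 - 7)/(18 - 39) ≡ 42/26 mod 47. 26⁻¹ ≡ 38 (mod 47), so λ ≡ 45.
  x = λ² - 39 - 18 = 2025 - 57 ≡ 41; y = λ·(39 - 41) - 7 ≡ 44. → (41, 44)
4P: (41, 44) + (18, 2). λ = (2 - 44)/(18 - 41) ≡ 5/24 mod 47. 24⁻¹ ≡ 2 (mod 47), so λ ≡ 10.
  x = λ² - 41 - 18 = 100 - 59 ≡ 41; y = λ·(41 - 41) - 44 ≡ 3. → (41, 3)
5P: (41, 3) + (18, 2). λ = (2 - 3)/(18 - 41) ≡ 46/24 mod 47. 24⁻¹ ≡ 2 (mod 47) since 24·2 = 48 ≡ 1, so λ ≡ 45.
  x = λ² - 41 - 18 = 2025 - 59 ≡ 39; y = λ·(41 - 39) - 3 ≡ 40. → (39, 40)
6P: (39, 40) + (18, 2). λ = (2 - 40)/(18 - 39) ≡ 9/26 mod 47. 26⁻¹ ≡ 38 (mod 47), so λ ≡ 13.
  x = λ² - 39 - 18 = 169 - 57 ≡ 18; y = λ·(39 - 18) - 40 ≡ 45. → (18, 45)
7P: (18, 45) + (18, 2): same x and y₁ ≡ -y₂, so the sum is the point at infinity.
7P = the point at infinity, so the order is 7.

7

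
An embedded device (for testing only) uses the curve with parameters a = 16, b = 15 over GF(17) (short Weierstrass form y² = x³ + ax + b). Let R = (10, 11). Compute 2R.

(1, 7)

tangent at (10, 11): λ = (3·10² + 16)/(2·11) ≡ 10/5. 5⁻¹ ≡ 7 (mod 17) since 5·7 = 35 ≡ 1, so λ ≡ 10·7 ≡ 2.
  x = λ² - 10 - 10 = 4 - 20 ≡ 1; y = λ·(10 - 1) - 11 ≡ 7. → (1, 7)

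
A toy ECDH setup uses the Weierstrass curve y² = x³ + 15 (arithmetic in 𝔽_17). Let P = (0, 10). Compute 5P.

Double-and-add on 5 = (101)₂. Start with P = (0, 10) for the leading 1-bit.
double: tangent at (0, 10): λ = (3·0² + 0)/(2·10) ≡ 0/3. 3⁻¹ ≡ 6 (mod 17), so λ ≡ 0·6 ≡ 0.
  x = λ² - 0 - 0 = 0 - 0 ≡ 0; y = λ·(0 - 0) - 10 ≡ 7. → (0, 7)
double: tangent at (0, 7): λ = (3·0² + 0)/(2·7) ≡ 0/14. 14⁻¹ ≡ 11 (mod 17), so λ ≡ 0·11 ≡ 0.
  x = λ² - 0 - 0 = 0 - 0 ≡ 0; y = λ·(0 - 0) - 7 ≡ 10. → (0, 10)
add P: tangent at (0, 10): λ = (3·0² + 0)/(2·10) ≡ 0/3. 3⁻¹ ≡ 6 (mod 17), so λ ≡ 0·6 ≡ 0.
  x = λ² - 0 - 0 = 0 - 0 ≡ 0; y = λ·(0 - 0) - 10 ≡ 7. → (0, 7)

(0, 7)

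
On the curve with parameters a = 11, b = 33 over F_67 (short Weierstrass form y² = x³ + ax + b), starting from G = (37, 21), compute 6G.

Double-and-add on 6 = (110)₂. Start with G = (37, 21) for the leading 1-bit.
double: tangent at (37, 21): λ = (3·37² + 11)/(2·21) ≡ 31/42. 42⁻¹ ≡ 8 (mod 67) since 42·8 = 336 ≡ 1, so λ ≡ 31·8 ≡ 47.
  x = λ² - 37 - 37 = 2209 - 74 ≡ 58; y = λ·(37 - 58) - 21 ≡ 64. → (58, 64)
add G: (58, 64) + (37, 21). λ = (21 - 64)/(37 - 58) ≡ 24/46 mod 67. 46⁻¹ ≡ 51 (mod 67), so λ ≡ 18.
  x = λ² - 58 - 37 = 324 - 95 ≡ 28; y = λ·(58 - 28) - 64 ≡ 7. → (28, 7)
double: tangent at (28, 7): λ = (3·28² + 11)/(2·7) ≡ 18/14. 14⁻¹ ≡ 24 (mod 67) since 14·24 = 336 ≡ 1, so λ ≡ 18·24 ≡ 30.
  x = λ² - 28 - 28 = 900 - 56 ≡ 40; y = λ·(28 - 40) - 7 ≡ 35. → (40, 35)

(40, 35)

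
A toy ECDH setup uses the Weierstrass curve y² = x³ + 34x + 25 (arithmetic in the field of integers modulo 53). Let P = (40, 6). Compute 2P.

(25, 21)

tangent at (40, 6): λ = (3·40² + 34)/(2·6) ≡ 11/12. 12⁻¹ ≡ 31 (mod 53) since 12·31 = 372 ≡ 1, so λ ≡ 11·31 ≡ 23.
  x = λ² - 40 - 40 = 529 - 80 ≡ 25; y = λ·(40 - 25) - 6 ≡ 21. → (25, 21)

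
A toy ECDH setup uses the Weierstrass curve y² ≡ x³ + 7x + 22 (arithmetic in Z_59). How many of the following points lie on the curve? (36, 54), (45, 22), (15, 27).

(36, 54): 54² ≡ 25, rhs ≡ 25 → on.
(45, 22): 22² ≡ 12, rhs ≡ 12 → on.
(15, 27): 27² ≡ 21, rhs ≡ 21 → on.

3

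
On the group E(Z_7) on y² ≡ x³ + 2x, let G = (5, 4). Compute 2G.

tangent at (5, 4): λ = (3·5² + 2)/(2·4) ≡ 0/1. 1⁻¹ ≡ 1 (mod 7) since 1·1 = 1 ≡ 1, so λ ≡ 0·1 ≡ 0.
  x = λ² - 5 - 5 = 0 - 10 ≡ 4; y = λ·(5 - 4) - 4 ≡ 3. → (4, 3)

(4, 3)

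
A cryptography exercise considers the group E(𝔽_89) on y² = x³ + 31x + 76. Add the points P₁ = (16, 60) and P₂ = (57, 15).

(36, 77)

(16, 60) + (57, 15). λ = (15 - 60)/(57 - 16) ≡ 44/41 mod 89. 41⁻¹ ≡ 76 (mod 89), so λ ≡ 51.
  x = λ² - 16 - 57 = 2601 - 73 ≡ 36; y = λ·(16 - 36) - 60 ≡ 77. → (36, 77)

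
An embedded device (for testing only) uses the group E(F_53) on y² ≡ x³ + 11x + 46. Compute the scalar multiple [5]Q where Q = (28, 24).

(39, 13)

Repeated addition: build up to 5Q.
2Q: tangent at (28, 24): λ = (3·28² + 11)/(2·24) ≡ 31/48. 48⁻¹ ≡ 21 (mod 53) since 48·21 = 1008 ≡ 1, so λ ≡ 31·21 ≡ 15.
  x = λ² - 28 - 28 = 225 - 56 ≡ 10; y = λ·(28 - 10) - 24 ≡ 34. → (10, 34)
3Q: (10, 34) + (28, 24). λ = (24 - 34)/(28 - 10) ≡ 43/18 mod 53. 18⁻¹ ≡ 3 (mod 53), so λ ≡ 23.
  x = λ² - 10 - 28 = 529 - 38 ≡ 14; y = λ·(10 - 14) - 34 ≡ 33. → (14, 33)
4Q: (14, 33) + (28, 24). λ = (24 - 33)/(28 - 14) ≡ 44/14 mod 53. 14⁻¹ ≡ 19 (mod 53), so λ ≡ 41.
  x = λ² - 14 - 28 = 1681 - 42 ≡ 49; y = λ·(14 - 49) - 33 ≡ 16. → (49, 16)
5Q: (49, 16) + (28, 24). λ = (24 - 16)/(28 - 49) ≡ 8/32 mod 53. 32⁻¹ ≡ 5 (mod 53), so λ ≡ 40.
  x = λ² - 49 - 28 = 1600 - 77 ≡ 39; y = λ·(49 - 39) - 16 ≡ 13. → (39, 13)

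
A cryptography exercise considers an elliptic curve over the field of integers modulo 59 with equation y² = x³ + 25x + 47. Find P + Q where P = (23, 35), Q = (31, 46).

(23, 35) + (31, 46). λ = (46 - 35)/(31 - 23) ≡ 11/8 mod 59. 8⁻¹ ≡ 37 (mod 59), so λ ≡ 53.
  x = λ² - 23 - 31 = 2809 - 54 ≡ 41; y = λ·(23 - 41) - 35 ≡ 14. → (41, 14)

(41, 14)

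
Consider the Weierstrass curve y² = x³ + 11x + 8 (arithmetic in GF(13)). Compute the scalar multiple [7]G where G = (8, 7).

(3, 9)

Repeated addition: build up to 7G.
2G: tangent at (8, 7): λ = (3·8² + 11)/(2·7) ≡ 8/1. 1⁻¹ ≡ 1 (mod 13), so λ ≡ 8·1 ≡ 8.
  x = λ² - 8 - 8 = 64 - 16 ≡ 9; y = λ·(8 - 9) - 7 ≡ 11. → (9, 11)
3G: (9, 11) + (8, 7). λ = (7 - 11)/(8 - 9) ≡ 9/12 mod 13. 12⁻¹ ≡ 12 (mod 13), so λ ≡ 4.
  x = λ² - 9 - 8 = 16 - 17 ≡ 12; y = λ·(9 - 12) - 11 ≡ 3. → (12, 3)
4G: (12, 3) + (8, 7). λ = (7 - 3)/(8 - 12) ≡ 4/9 mod 13. 9⁻¹ ≡ 3 (mod 13) since 9·3 = 27 ≡ 1, so λ ≡ 12.
  x = λ² - 12 - 8 = 144 - 20 ≡ 7; y = λ·(12 - 7) - 3 ≡ 5. → (7, 5)
5G: (7, 5) + (8, 7). λ = (7 - 5)/(8 - 7) ≡ 2/1 mod 13. 1⁻¹ ≡ 1 (mod 13) since 1·1 = 1 ≡ 1, so λ ≡ 2.
  x = λ² - 7 - 8 = 4 - 15 ≡ 2; y = λ·(7 - 2) - 5 ≡ 5. → (2, 5)
6G: (2, 5) + (8, 7). λ = (7 - 5)/(8 - 2) ≡ 2/6 mod 13. 6⁻¹ ≡ 11 (mod 13), so λ ≡ 9.
  x = λ² - 2 - 8 = 81 - 10 ≡ 6; y = λ·(2 - 6) - 5 ≡ 11. → (6, 11)
7G: (6, 11) + (8, 7). λ = (7 - 11)/(8 - 6) ≡ 9/2 mod 13. 2⁻¹ ≡ 7 (mod 13), so λ ≡ 11.
  x = λ² - 6 - 8 = 121 - 14 ≡ 3; y = λ·(6 - 3) - 11 ≡ 9. → (3, 9)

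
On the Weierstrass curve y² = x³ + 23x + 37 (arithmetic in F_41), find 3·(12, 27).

Write Q = (12, 27).
Repeated addition: build up to 3Q.
2Q: tangent at (12, 27): λ = (3·12² + 23)/(2·27) ≡ 4/13. 13⁻¹ ≡ 19 (mod 41), so λ ≡ 4·19 ≡ 35.
  x = λ² - 12 - 12 = 1225 - 24 ≡ 12; y = λ·(12 - 12) - 27 ≡ 14. → (12, 14)
3Q: (12, 14) + (12, 27): same x and y₁ ≡ -y₂, so the sum is ∞.

O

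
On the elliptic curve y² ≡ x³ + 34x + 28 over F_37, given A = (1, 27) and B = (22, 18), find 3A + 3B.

First 3A:
Repeated addition: build up to 3A.
2A: tangent at (1, 27): λ = (3·1² + 34)/(2·27) ≡ 0/17. 17⁻¹ ≡ 24 (mod 37) since 17·24 = 408 ≡ 1, so λ ≡ 0·24 ≡ 0.
  x = λ² - 1 - 1 = 0 - 2 ≡ 35; y = λ·(1 - 35) - 27 ≡ 10. → (35, 10)
3A: (35, 10) + (1, 27). λ = (27 - 10)/(1 - 35) ≡ 17/3 mod 37. 3⁻¹ ≡ 25 (mod 37) since 3·25 = 75 ≡ 1, so λ ≡ 18.
  x = λ² - 35 - 1 = 324 - 36 ≡ 29; y = λ·(35 - 29) - 10 ≡ 24. → (29, 24)
3A = (29, 24).
Next 3B:
Repeated addition: build up to 3B.
2B: tangent at (22, 18): λ = (3·22² + 34)/(2·18) ≡ 6/36. 36⁻¹ ≡ 36 (mod 37), so λ ≡ 6·36 ≡ 31.
  x = λ² - 22 - 22 = 961 - 44 ≡ 29; y = λ·(22 - 29) - 18 ≡ 24. → (29, 24)
3B: (29, 24) + (22, 18). λ = (18 - 24)/(22 - 29) ≡ 31/30 mod 37. 30⁻¹ ≡ 21 (mod 37), so λ ≡ 22.
  x = λ² - 29 - 22 = 484 - 51 ≡ 26; y = λ·(29 - 26) - 24 ≡ 5. → (26, 5)
3B = (26, 5).
Finally 3A + 3B:
(29, 24) + (26, 5). λ = (5 - 24)/(26 - 29) ≡ 18/34 mod 37. 34⁻¹ ≡ 12 (mod 37), so λ ≡ 31.
  x = λ² - 29 - 26 = 961 - 55 ≡ 18; y = λ·(29 - 18) - 24 ≡ 21. → (18, 21)

(18, 21)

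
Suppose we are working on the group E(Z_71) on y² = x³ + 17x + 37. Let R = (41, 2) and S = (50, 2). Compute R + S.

(51, 69)

(41, 2) + (50, 2). λ = (2 - 2)/(50 - 41) ≡ 0/9 mod 71. 9⁻¹ ≡ 8 (mod 71), so λ ≡ 0.
  x = λ² - 41 - 50 = 0 - 91 ≡ 51; y = λ·(41 - 51) - 2 ≡ 69. → (51, 69)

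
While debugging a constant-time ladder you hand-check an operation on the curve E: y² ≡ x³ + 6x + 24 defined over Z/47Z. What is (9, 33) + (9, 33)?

tangent at (9, 33): λ = (3·9² + 6)/(2·33) ≡ 14/19. 19⁻¹ ≡ 5 (mod 47), so λ ≡ 14·5 ≡ 23.
  x = λ² - 9 - 9 = 529 - 18 ≡ 41; y = λ·(9 - 41) - 33 ≡ 30. → (41, 30)

(41, 30)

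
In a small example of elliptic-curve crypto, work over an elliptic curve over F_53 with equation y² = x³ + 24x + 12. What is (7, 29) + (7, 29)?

tangent at (7, 29): λ = (3·7² + 24)/(2·29) ≡ 12/5. 5⁻¹ ≡ 32 (mod 53), so λ ≡ 12·32 ≡ 13.
  x = λ² - 7 - 7 = 169 - 14 ≡ 49; y = λ·(7 - 49) - 29 ≡ 8. → (49, 8)

(49, 8)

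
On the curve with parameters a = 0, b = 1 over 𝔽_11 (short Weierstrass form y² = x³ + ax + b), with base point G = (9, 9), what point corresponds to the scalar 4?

(0, 1)

Double-and-add on 4 = (100)₂. Start with G = (9, 9) for the leading 1-bit.
double: tangent at (9, 9): λ = (3·9² + 0)/(2·9) ≡ 1/7. 7⁻¹ ≡ 8 (mod 11), so λ ≡ 1·8 ≡ 8.
  x = λ² - 9 - 9 = 64 - 18 ≡ 2; y = λ·(9 - 2) - 9 ≡ 3. → (2, 3)
double: tangent at (2, 3): λ = (3·2² + 0)/(2·3) ≡ 1/6. 6⁻¹ ≡ 2 (mod 11) since 6·2 = 12 ≡ 1, so λ ≡ 1·2 ≡ 2.
  x = λ² - 2 - 2 = 4 - 4 ≡ 0; y = λ·(2 - 0) - 3 ≡ 1. → (0, 1)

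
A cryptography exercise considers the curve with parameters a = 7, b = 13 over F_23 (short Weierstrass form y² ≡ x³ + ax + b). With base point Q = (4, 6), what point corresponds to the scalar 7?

(2, 9)

Repeated addition: build up to 7Q.
2Q: tangent at (4, 6): λ = (3·4² + 7)/(2·6) ≡ 9/12. 12⁻¹ ≡ 2 (mod 23) since 12·2 = 24 ≡ 1, so λ ≡ 9·2 ≡ 18.
  x = λ² - 4 - 4 = 324 - 8 ≡ 17; y = λ·(4 - 17) - 6 ≡ 13. → (17, 13)
3Q: (17, 13) + (4, 6). λ = (6 - 13)/(4 - 17) ≡ 16/10 mod 23. 10⁻¹ ≡ 7 (mod 23) since 10·7 = 70 ≡ 1, so λ ≡ 20.
  x = λ² - 17 - 4 = 400 - 21 ≡ 11; y = λ·(17 - 11) - 13 ≡ 15. → (11, 15)
4Q: (11, 15) + (4, 6). λ = (6 - 15)/(4 - 11) ≡ 14/16 mod 23. 16⁻¹ ≡ 13 (mod 23) since 16·13 = 208 ≡ 1, so λ ≡ 21.
  x = λ² - 11 - 4 = 441 - 15 ≡ 12; y = λ·(11 - 12) - 15 ≡ 10. → (12, 10)
5Q: (12, 10) + (4, 6). λ = (6 - 10)/(4 - 12) ≡ 19/15 mod 23. 15⁻¹ ≡ 20 (mod 23), so λ ≡ 12.
  x = λ² - 12 - 4 = 144 - 16 ≡ 13; y = λ·(12 - 13) - 10 ≡ 1. → (13, 1)
6Q: (13, 1) + (4, 6). λ = (6 - 1)/(4 - 13) ≡ 5/14 mod 23. 14⁻¹ ≡ 5 (mod 23), so λ ≡ 2.
  x = λ² - 13 - 4 = 4 - 17 ≡ 10; y = λ·(13 - 10) - 1 ≡ 5. → (10, 5)
7Q: (10, 5) + (4, 6). λ = (6 - 5)/(4 - 10) ≡ 1/17 mod 23. 17⁻¹ ≡ 19 (mod 23), so λ ≡ 19.
  x = λ² - 10 - 4 = 361 - 14 ≡ 2; y = λ·(10 - 2) - 5 ≡ 9. → (2, 9)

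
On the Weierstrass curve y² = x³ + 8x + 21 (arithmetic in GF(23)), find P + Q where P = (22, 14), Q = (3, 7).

(22, 14) + (3, 7). λ = (7 - 14)/(3 - 22) ≡ 16/4 mod 23. 4⁻¹ ≡ 6 (mod 23) since 4·6 = 24 ≡ 1, so λ ≡ 4.
  x = λ² - 22 - 3 = 16 - 25 ≡ 14; y = λ·(22 - 14) - 14 ≡ 18. → (14, 18)

(14, 18)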